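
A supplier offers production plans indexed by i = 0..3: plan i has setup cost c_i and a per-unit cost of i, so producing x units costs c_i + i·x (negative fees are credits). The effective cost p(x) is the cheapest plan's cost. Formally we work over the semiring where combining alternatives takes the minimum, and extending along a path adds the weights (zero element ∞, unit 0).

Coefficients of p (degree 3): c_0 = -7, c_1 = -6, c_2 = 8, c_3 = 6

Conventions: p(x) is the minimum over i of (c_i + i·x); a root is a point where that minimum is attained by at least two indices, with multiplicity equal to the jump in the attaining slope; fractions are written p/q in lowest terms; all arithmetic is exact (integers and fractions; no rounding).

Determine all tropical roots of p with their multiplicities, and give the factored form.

hull edge (i=0, c=-7) to (i=1, c=-6): slope 1, span 1
hull edge (i=1, c=-6) to (i=3, c=6): slope 6, span 2
Factored form: p(x) = 6 ⊗ (x ⊕ (-6)) ⊗ (x ⊕ (-6)) ⊗ (x ⊕ (-1))
Answer: roots = -6 (mult 2), -1 (mult 1)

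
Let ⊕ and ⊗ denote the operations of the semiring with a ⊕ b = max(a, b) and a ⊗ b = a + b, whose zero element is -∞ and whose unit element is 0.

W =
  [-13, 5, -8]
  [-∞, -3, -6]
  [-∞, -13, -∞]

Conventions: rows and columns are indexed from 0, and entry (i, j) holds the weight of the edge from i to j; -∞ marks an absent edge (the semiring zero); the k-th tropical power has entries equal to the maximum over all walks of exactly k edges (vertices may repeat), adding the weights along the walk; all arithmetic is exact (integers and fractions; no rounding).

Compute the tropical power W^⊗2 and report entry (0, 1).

W^⊗2:
  [-26, 2, -1]
  [-∞, -6, -9]
  [-∞, -16, -19]
Key observation: the optimum is the walk 0->1->1, with weight 5 + (-3) = 2.
Optimal value attained by: walk 0->1->1.
Answer: (W^⊗2)[0][1] = 2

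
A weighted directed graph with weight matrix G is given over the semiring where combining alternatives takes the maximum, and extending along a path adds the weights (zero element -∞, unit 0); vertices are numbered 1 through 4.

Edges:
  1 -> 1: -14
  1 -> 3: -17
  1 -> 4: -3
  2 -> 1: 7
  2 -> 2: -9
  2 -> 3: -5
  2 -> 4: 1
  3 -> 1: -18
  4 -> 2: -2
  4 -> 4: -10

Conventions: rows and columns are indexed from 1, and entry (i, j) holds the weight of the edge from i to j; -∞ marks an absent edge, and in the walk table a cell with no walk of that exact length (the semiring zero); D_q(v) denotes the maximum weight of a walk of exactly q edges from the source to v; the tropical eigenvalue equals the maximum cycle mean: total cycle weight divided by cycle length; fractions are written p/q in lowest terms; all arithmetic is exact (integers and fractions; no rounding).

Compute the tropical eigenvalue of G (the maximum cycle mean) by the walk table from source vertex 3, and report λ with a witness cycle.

q=0: [-∞, -∞, 0, -∞]
q=1: [-18, -∞, -∞, -∞]
q=2: [-32, -∞, -35, -21]
q=3: [-46, -23, -49, -31]
q=4: [-16, -32, -28, -22]
Optimal cycle mean attained by: cycle 1->4->2->1, total (-3) + (-2) + 7, length 3.
Answer: λ = 2/3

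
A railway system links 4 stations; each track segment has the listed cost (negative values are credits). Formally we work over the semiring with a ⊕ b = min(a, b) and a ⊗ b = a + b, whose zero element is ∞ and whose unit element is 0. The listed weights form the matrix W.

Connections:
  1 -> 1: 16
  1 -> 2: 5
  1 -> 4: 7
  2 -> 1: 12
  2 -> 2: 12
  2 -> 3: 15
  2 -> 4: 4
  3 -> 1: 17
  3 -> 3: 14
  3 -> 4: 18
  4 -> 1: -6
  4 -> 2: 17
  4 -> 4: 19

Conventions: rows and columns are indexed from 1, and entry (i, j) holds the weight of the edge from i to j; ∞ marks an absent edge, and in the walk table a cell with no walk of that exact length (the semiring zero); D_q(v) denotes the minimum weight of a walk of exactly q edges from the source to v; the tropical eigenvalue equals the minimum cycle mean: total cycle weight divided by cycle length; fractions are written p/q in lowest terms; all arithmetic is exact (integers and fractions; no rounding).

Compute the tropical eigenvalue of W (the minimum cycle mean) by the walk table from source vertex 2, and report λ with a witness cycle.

q=0: [∞, 0, ∞, ∞]
q=1: [12, 12, 15, 4]
q=2: [-2, 17, 27, 16]
q=3: [10, 3, 32, 5]
q=4: [-1, 15, 18, 7]
Optimal cycle mean attained by: cycle 1->4->1, total 7 + (-6), length 2.
Answer: λ = 1/2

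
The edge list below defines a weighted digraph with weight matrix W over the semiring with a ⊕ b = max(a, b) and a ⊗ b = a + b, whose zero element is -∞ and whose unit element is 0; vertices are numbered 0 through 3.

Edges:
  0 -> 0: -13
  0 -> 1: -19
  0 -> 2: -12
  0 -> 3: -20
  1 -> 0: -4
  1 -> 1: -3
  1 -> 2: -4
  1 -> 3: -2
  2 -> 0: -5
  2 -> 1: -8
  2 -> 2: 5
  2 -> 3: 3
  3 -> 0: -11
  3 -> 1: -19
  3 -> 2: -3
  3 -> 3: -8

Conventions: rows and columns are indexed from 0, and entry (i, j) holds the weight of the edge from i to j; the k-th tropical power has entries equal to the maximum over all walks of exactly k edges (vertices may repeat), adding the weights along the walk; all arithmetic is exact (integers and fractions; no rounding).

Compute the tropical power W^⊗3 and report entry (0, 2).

W^⊗2:
  [-17, -20, -7, -9]
  [-7, -6, 1, -1]
  [0, -3, 10, 8]
  [-8, -11, 2, 0]
W^⊗3:
  [-12, -15, -2, -4]
  [-4, -7, 6, 4]
  [5, 2, 15, 13]
  [-3, -6, 7, 5]
Key observation: the optimum is the walk 0->2->2->2, with weight (-12) + 5 + 5 = -2.
Optimal value attained by: walk 0->2->2->2.
Answer: (W^⊗3)[0][2] = -2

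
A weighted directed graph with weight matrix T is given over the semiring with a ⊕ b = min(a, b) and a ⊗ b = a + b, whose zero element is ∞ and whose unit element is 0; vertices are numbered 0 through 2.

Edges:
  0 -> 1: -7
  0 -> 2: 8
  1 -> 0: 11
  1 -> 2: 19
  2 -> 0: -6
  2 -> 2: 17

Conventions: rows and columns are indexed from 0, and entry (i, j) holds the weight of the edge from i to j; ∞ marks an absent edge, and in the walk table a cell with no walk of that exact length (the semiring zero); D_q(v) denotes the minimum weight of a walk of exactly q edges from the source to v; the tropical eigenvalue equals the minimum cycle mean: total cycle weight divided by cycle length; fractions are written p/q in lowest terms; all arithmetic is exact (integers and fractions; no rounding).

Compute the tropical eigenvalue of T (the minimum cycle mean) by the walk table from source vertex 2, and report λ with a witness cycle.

q=0: [∞, ∞, 0]
q=1: [-6, ∞, 17]
q=2: [11, -13, 2]
q=3: [-4, 4, 6]
Optimal cycle mean attained by: cycle 0->2->0, total 8 + (-6), length 2.
Answer: λ = 1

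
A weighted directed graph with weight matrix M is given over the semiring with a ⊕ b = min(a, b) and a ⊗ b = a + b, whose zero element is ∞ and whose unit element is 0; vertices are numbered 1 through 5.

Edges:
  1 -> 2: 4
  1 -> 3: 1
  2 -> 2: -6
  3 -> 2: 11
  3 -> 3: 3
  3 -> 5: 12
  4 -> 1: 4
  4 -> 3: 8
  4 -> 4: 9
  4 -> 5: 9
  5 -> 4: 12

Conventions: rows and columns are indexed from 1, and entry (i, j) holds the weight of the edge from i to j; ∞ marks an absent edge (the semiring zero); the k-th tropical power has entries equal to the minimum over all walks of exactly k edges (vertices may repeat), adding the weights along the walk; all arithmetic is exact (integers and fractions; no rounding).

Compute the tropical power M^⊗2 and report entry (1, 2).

M^⊗2:
  [∞, -2, 4, ∞, 13]
  [∞, -12, ∞, ∞, ∞]
  [∞, 5, 6, 24, 15]
  [13, 8, 5, 18, 18]
  [16, ∞, 20, 21, 21]
Key observation: the optimum is the walk 1->2->2, with weight 4 + (-6) = -2.
Optimal value attained by: walk 1->2->2.
Answer: (M^⊗2)[1][2] = -2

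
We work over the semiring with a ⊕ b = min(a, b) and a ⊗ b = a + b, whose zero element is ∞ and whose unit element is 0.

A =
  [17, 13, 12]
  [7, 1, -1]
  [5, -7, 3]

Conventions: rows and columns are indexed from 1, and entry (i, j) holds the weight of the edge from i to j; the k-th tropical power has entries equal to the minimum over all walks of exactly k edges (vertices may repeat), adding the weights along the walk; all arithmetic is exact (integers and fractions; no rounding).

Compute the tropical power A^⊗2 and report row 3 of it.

A^⊗2:
  [17, 5, 12]
  [4, -8, 0]
  [0, -6, -8]
Answer: row 3 of A^⊗2 = [0, -6, -8]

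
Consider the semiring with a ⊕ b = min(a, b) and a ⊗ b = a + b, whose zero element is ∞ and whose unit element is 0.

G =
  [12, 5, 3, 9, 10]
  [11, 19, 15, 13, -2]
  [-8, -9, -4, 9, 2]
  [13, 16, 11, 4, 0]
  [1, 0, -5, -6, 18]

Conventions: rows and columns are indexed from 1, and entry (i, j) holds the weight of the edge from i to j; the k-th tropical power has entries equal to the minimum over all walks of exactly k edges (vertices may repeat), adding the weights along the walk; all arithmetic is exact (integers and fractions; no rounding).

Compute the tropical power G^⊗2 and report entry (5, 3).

G^⊗2:
  [-5, -6, -1, 4, 3]
  [-1, -2, -7, -8, 13]
  [-12, -13, -8, -4, -11]
  [1, 0, -5, -6, 4]
  [-13, -14, -9, -2, -6]
Key observation: the optimum is the walk 5->3->3, with weight (-5) + (-4) = -9.
Optimal value attained by: walk 5->3->3.
Answer: (G^⊗2)[5][3] = -9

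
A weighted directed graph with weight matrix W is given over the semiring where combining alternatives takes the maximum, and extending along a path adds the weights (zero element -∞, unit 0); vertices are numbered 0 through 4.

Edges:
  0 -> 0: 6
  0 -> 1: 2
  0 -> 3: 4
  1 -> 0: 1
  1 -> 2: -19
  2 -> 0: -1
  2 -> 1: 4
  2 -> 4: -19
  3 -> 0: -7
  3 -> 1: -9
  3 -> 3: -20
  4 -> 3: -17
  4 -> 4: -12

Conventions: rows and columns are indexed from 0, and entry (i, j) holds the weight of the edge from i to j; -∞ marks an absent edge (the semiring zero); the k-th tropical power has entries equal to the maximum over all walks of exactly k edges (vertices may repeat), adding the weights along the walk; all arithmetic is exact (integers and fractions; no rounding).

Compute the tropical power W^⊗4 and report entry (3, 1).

W^⊗2:
  [12, 8, -17, 10, -∞]
  [7, 3, -∞, 5, -38]
  [5, 1, -15, 3, -31]
  [-1, -5, -28, -3, -∞]
  [-24, -26, -∞, -29, -24]
W^⊗3:
  [18, 14, -11, 16, -36]
  [13, 9, -16, 11, -50]
  [11, 7, -18, 9, -34]
  [5, 1, -24, 3, -47]
  [-18, -22, -45, -20, -36]
W^⊗4:
  [24, 20, -5, 22, -30]
  [19, 15, -10, 17, -35]
  [17, 13, -12, 15, -37]
  [11, 7, -18, 9, -43]
  [-12, -16, -41, -14, -48]
Key observation: the optimum is the walk 3->0->0->0->1, with weight (-7) + 6 + 6 + 2 = 7.
Optimal value attained by: walk 3->0->0->0->1.
Answer: (W^⊗4)[3][1] = 7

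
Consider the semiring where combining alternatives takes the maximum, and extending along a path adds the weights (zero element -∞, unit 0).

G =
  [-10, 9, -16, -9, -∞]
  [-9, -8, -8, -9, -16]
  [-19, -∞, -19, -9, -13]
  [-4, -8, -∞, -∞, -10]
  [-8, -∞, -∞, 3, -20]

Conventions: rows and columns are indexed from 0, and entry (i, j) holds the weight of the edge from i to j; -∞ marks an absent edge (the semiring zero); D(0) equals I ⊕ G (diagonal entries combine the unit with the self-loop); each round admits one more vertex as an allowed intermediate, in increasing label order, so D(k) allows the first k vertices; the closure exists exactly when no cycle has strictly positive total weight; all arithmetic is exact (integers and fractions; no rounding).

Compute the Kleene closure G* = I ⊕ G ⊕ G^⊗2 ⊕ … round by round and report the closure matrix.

D(0):
  [0, 9, -16, -9, -∞]
  [-9, 0, -8, -9, -16]
  [-19, -∞, 0, -9, -13]
  [-4, -8, -∞, 0, -10]
  [-8, -∞, -∞, 3, 0]
D(1):
  [0, 9, -16, -9, -∞]
  [-9, 0, -8, -9, -16]
  [-19, -10, 0, -9, -13]
  [-4, 5, -20, 0, -10]
  [-8, 1, -24, 3, 0]
D(2):
  [0, 9, 1, 0, -7]
  [-9, 0, -8, -9, -16]
  [-19, -10, 0, -9, -13]
  [-4, 5, -3, 0, -10]
  [-8, 1, -7, 3, 0]
D(3):
  [0, 9, 1, 0, -7]
  [-9, 0, -8, -9, -16]
  [-19, -10, 0, -9, -13]
  [-4, 5, -3, 0, -10]
  [-8, 1, -7, 3, 0]
D(4):
  [0, 9, 1, 0, -7]
  [-9, 0, -8, -9, -16]
  [-13, -4, 0, -9, -13]
  [-4, 5, -3, 0, -10]
  [-1, 8, 0, 3, 0]
D(5):
  [0, 9, 1, 0, -7]
  [-9, 0, -8, -9, -16]
  [-13, -4, 0, -9, -13]
  [-4, 5, -3, 0, -10]
  [-1, 8, 0, 3, 0]
Answer: G* = [[0, 9, 1, 0, -7], [-9, 0, -8, -9, -16], [-13, -4, 0, -9, -13], [-4, 5, -3, 0, -10], [-1, 8, 0, 3, 0]]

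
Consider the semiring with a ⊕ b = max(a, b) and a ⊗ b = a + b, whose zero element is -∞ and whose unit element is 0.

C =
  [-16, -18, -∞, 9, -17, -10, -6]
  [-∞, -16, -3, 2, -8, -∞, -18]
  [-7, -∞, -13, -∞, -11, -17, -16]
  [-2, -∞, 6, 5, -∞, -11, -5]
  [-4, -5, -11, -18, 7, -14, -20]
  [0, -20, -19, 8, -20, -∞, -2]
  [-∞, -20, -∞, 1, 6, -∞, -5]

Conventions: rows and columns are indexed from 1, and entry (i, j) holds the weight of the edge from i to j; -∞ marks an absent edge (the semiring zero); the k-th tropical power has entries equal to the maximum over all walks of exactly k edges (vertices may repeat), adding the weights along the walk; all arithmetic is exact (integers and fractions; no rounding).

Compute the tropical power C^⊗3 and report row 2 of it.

C^⊗2:
  [7, -22, 15, 14, 0, -2, 4]
  [0, -13, 8, 7, -1, -9, -3]
  [-15, -16, -22, 2, -4, -17, -13]
  [3, -20, 11, 10, 1, -6, 0]
  [3, 2, -4, 5, 14, -7, -10]
  [6, -18, 14, 13, 4, -3, 3]
  [2, 1, 7, 6, 13, -8, -4]
C^⊗3:
  [12, -5, 20, 19, 10, 3, 9]
  [5, -6, 13, 12, 6, -4, 2]
  [0, -9, 8, 7, 3, -9, -3]
  [8, -4, 16, 15, 8, -1, 5]
  [10, 9, 11, 12, 21, 0, 0]
  [11, -1, 19, 18, 11, 2, 8]
  [9, 8, 12, 11, 20, -1, 1]
Answer: row 2 of C^⊗3 = [5, -6, 13, 12, 6, -4, 2]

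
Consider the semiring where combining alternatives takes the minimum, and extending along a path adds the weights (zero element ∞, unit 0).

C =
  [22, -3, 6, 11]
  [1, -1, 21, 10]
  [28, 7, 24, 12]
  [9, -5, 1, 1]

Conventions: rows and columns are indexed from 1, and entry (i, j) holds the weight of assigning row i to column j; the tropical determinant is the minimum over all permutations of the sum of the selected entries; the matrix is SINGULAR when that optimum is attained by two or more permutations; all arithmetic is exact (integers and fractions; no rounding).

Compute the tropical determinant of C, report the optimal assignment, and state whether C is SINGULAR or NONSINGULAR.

σ = (1, 2, 3, 4): 22 + (-1) + 24 + 1 = 46
σ = (1, 2, 4, 3): 22 + (-1) + 12 + 1 = 34
σ = (1, 3, 2, 4): 22 + 21 + 7 + 1 = 51
σ = (1, 3, 4, 2): 22 + 21 + 12 + (-5) = 50
σ = (1, 4, 2, 3): 22 + 10 + 7 + 1 = 40
σ = (1, 4, 3, 2): 22 + 10 + 24 + (-5) = 51
σ = (2, 1, 3, 4): (-3) + 1 + 24 + 1 = 23
σ = (2, 1, 4, 3): (-3) + 1 + 12 + 1 = 11
σ = (2, 3, 1, 4): (-3) + 21 + 28 + 1 = 47
σ = (2, 3, 4, 1): (-3) + 21 + 12 + 9 = 39
σ = (2, 4, 1, 3): (-3) + 10 + 28 + 1 = 36
σ = (2, 4, 3, 1): (-3) + 10 + 24 + 9 = 40
σ = (3, 1, 2, 4): 6 + 1 + 7 + 1 = 15
σ = (3, 1, 4, 2): 6 + 1 + 12 + (-5) = 14
σ = (3, 2, 1, 4): 6 + (-1) + 28 + 1 = 34
σ = (3, 2, 4, 1): 6 + (-1) + 12 + 9 = 26
σ = (3, 4, 1, 2): 6 + 10 + 28 + (-5) = 39
σ = (3, 4, 2, 1): 6 + 10 + 7 + 9 = 32
σ = (4, 1, 2, 3): 11 + 1 + 7 + 1 = 20
σ = (4, 1, 3, 2): 11 + 1 + 24 + (-5) = 31
σ = (4, 2, 1, 3): 11 + (-1) + 28 + 1 = 39
σ = (4, 2, 3, 1): 11 + (-1) + 24 + 9 = 43
σ = (4, 3, 1, 2): 11 + 21 + 28 + (-5) = 55
σ = (4, 3, 2, 1): 11 + 21 + 7 + 9 = 48
Optimal value attained by: σ = (2, 1, 4, 3).
Answer: det⊕(C) = 11; verdict: NONSINGULAR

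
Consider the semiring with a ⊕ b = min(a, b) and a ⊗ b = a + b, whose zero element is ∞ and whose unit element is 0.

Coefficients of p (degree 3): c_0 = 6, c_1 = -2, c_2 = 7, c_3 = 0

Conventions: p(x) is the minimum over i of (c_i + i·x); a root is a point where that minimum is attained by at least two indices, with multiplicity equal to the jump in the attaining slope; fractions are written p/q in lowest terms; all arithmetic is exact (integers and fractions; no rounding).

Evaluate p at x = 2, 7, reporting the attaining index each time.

p(2) = min(6+0·2=6, -2+1·2=0, 7+2·2=11, 0+3·2=6) = 0 (attained by i=1)
p(7) = min(6+0·7=6, -2+1·7=5, 7+2·7=21, 0+3·7=21) = 5 (attained by i=1)
Answer: p(2) = 0; p(7) = 5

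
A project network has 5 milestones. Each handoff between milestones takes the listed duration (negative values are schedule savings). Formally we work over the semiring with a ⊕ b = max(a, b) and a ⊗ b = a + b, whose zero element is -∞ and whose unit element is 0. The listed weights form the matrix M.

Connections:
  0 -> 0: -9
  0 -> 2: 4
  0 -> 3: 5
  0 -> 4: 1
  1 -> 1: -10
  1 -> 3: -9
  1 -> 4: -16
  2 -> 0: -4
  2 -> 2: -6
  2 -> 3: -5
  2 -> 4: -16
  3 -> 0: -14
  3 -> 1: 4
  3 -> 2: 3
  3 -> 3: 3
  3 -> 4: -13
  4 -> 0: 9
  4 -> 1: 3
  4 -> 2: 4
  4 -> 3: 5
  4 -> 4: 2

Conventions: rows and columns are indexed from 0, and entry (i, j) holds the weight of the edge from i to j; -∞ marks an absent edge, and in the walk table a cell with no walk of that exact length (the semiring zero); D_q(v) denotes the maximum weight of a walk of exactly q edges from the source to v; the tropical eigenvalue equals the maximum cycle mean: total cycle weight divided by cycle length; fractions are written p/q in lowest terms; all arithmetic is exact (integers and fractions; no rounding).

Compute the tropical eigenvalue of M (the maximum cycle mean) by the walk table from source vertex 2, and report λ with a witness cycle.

q=0: [-∞, -∞, 0, -∞, -∞]
q=1: [-4, -∞, -6, -5, -16]
q=2: [-7, -1, 0, 1, -3]
q=3: [6, 5, 4, 4, -1]
q=4: [8, 8, 10, 11, 7]
q=5: [16, 15, 14, 14, 9]
Optimal cycle mean attained by: cycle 0->4->0, total 1 + 9, length 2.
Answer: λ = 5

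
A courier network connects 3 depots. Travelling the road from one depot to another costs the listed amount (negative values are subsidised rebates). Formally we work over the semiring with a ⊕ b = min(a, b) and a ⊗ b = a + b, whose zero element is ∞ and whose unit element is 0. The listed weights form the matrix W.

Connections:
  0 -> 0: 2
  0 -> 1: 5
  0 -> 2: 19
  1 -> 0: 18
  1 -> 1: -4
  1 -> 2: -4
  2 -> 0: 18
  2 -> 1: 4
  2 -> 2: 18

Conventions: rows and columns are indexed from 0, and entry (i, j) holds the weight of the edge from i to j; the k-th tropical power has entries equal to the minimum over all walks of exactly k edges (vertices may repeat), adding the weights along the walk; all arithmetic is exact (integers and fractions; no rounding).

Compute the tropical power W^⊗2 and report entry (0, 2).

W^⊗2:
  [4, 1, 1]
  [14, -8, -8]
  [20, 0, 0]
Key observation: the optimum is the walk 0->1->2, with weight 5 + (-4) = 1.
Optimal value attained by: walk 0->1->2.
Answer: (W^⊗2)[0][2] = 1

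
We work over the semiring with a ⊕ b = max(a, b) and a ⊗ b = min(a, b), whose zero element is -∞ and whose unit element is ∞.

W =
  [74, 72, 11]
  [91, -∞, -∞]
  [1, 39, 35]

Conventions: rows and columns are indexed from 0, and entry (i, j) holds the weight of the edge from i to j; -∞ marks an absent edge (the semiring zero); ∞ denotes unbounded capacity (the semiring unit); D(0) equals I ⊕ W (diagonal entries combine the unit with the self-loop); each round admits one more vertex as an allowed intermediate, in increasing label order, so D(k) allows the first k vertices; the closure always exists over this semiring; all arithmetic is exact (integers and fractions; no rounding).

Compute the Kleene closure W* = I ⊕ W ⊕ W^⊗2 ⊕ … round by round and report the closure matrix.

D(0):
  [∞, 72, 11]
  [91, ∞, -∞]
  [1, 39, ∞]
D(1):
  [∞, 72, 11]
  [91, ∞, 11]
  [1, 39, ∞]
D(2):
  [∞, 72, 11]
  [91, ∞, 11]
  [39, 39, ∞]
D(3):
  [∞, 72, 11]
  [91, ∞, 11]
  [39, 39, ∞]
Answer: W* = [[∞, 72, 11], [91, ∞, 11], [39, 39, ∞]]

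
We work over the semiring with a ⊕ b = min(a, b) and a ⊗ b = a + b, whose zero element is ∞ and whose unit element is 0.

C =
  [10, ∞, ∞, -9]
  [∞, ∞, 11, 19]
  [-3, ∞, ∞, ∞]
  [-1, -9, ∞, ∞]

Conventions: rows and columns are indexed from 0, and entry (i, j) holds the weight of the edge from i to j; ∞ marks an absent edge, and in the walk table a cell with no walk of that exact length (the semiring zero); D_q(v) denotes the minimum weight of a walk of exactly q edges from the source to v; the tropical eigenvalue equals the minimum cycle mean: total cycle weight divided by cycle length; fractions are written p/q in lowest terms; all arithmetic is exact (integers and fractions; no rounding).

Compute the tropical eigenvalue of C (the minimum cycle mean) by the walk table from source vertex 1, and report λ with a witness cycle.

q=0: [∞, 0, ∞, ∞]
q=1: [∞, ∞, 11, 19]
q=2: [8, 10, ∞, ∞]
q=3: [18, ∞, 21, -1]
q=4: [-2, -10, ∞, 9]
Optimal cycle mean attained by: cycle 0->3->0, total (-9) + (-1), length 2.
Answer: λ = -5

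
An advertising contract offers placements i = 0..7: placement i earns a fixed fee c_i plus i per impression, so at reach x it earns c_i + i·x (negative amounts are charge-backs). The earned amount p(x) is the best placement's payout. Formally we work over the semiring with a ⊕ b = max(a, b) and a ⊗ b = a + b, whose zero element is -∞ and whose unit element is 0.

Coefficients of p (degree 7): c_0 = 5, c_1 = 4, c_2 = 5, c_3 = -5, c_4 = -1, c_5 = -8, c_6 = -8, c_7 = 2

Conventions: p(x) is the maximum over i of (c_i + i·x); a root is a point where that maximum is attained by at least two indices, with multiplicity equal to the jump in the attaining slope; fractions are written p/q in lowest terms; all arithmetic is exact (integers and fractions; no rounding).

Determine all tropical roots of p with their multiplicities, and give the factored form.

hull edge (i=0, c=5) to (i=2, c=5): slope 0, span 2
hull edge (i=2, c=5) to (i=7, c=2): slope -3/5, span 5
Factored form: p(x) = 2 ⊗ (x ⊕ 0) ⊗ (x ⊕ 0) ⊗ (x ⊕ 3/5) ⊗ (x ⊕ 3/5) ⊗ (x ⊕ 3/5) ⊗ (x ⊕ 3/5) ⊗ (x ⊕ 3/5)
Answer: roots = 0 (mult 2), 3/5 (mult 5)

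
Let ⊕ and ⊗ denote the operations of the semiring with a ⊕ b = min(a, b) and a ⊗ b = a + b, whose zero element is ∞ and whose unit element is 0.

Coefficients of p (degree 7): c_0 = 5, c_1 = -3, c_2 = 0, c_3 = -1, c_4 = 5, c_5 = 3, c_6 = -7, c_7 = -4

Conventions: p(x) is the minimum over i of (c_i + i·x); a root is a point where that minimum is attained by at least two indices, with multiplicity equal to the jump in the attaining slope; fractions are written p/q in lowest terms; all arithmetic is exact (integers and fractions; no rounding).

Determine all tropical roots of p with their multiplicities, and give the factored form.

hull edge (i=0, c=5) to (i=1, c=-3): slope -8, span 1
hull edge (i=1, c=-3) to (i=6, c=-7): slope -4/5, span 5
hull edge (i=6, c=-7) to (i=7, c=-4): slope 3, span 1
Factored form: p(x) = -4 ⊗ (x ⊕ (-3)) ⊗ (x ⊕ 4/5) ⊗ (x ⊕ 4/5) ⊗ (x ⊕ 4/5) ⊗ (x ⊕ 4/5) ⊗ (x ⊕ 4/5) ⊗ (x ⊕ 8)
Answer: roots = -3 (mult 1), 4/5 (mult 5), 8 (mult 1)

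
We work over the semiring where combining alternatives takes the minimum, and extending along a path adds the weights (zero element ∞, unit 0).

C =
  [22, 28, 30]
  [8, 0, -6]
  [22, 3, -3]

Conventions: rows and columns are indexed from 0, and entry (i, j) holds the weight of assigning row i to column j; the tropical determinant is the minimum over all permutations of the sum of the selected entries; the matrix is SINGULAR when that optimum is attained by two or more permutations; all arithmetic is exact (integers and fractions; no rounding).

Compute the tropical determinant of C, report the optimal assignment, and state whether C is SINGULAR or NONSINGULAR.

σ = (0, 1, 2): 22 + 0 + (-3) = 19
σ = (0, 2, 1): 22 + (-6) + 3 = 19
σ = (1, 0, 2): 28 + 8 + (-3) = 33
σ = (1, 2, 0): 28 + (-6) + 22 = 44
σ = (2, 0, 1): 30 + 8 + 3 = 41
σ = (2, 1, 0): 30 + 0 + 22 = 52
Optimal value attained by: σ = (0, 1, 2).
Answer: det⊕(C) = 19; verdict: SINGULAR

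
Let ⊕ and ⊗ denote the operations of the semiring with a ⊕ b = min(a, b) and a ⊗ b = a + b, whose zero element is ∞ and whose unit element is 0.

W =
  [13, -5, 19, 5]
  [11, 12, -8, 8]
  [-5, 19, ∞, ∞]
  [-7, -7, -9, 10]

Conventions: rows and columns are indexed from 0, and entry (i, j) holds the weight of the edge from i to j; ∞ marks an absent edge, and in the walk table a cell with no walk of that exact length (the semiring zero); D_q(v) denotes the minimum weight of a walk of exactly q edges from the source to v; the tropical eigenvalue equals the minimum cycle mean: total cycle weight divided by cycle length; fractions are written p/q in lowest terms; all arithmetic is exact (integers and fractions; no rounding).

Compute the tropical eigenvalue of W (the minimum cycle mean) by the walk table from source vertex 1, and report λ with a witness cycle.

q=0: [∞, 0, ∞, ∞]
q=1: [11, 12, -8, 8]
q=2: [-13, 1, -1, 16]
q=3: [-6, -18, -7, -8]
q=4: [-15, -15, -26, -10]
Optimal cycle mean attained by: cycle 0->1->2->0, total (-5) + (-8) + (-5), length 3.
Answer: λ = -6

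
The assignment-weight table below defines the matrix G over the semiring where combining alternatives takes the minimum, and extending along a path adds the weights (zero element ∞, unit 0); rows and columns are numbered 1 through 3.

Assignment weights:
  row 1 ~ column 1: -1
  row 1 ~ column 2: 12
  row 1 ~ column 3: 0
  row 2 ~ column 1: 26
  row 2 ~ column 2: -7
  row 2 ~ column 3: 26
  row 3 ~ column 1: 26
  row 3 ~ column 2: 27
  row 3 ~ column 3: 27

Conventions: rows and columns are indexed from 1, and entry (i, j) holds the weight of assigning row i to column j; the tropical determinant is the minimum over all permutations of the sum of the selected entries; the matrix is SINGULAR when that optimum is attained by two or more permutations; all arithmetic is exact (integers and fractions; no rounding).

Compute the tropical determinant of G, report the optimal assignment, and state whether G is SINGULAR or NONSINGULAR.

σ = (1, 2, 3): (-1) + (-7) + 27 = 19
σ = (1, 3, 2): (-1) + 26 + 27 = 52
σ = (2, 1, 3): 12 + 26 + 27 = 65
σ = (2, 3, 1): 12 + 26 + 26 = 64
σ = (3, 1, 2): 0 + 26 + 27 = 53
σ = (3, 2, 1): 0 + (-7) + 26 = 19
Optimal value attained by: σ = (1, 2, 3).
Answer: det⊕(G) = 19; verdict: SINGULAR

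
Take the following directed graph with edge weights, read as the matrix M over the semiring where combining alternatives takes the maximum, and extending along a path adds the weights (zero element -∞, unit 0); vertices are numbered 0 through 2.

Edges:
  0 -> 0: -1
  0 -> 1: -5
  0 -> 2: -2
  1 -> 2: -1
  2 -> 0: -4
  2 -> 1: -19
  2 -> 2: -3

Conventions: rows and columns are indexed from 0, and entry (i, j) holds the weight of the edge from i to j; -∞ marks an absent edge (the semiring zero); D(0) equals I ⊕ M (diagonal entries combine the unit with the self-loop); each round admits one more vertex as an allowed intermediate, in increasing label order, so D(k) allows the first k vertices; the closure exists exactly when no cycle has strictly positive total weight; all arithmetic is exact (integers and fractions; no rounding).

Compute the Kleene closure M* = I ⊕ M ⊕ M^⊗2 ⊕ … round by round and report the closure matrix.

D(0):
  [0, -5, -2]
  [-∞, 0, -1]
  [-4, -19, 0]
D(1):
  [0, -5, -2]
  [-∞, 0, -1]
  [-4, -9, 0]
D(2):
  [0, -5, -2]
  [-∞, 0, -1]
  [-4, -9, 0]
D(3):
  [0, -5, -2]
  [-5, 0, -1]
  [-4, -9, 0]
Answer: M* = [[0, -5, -2], [-5, 0, -1], [-4, -9, 0]]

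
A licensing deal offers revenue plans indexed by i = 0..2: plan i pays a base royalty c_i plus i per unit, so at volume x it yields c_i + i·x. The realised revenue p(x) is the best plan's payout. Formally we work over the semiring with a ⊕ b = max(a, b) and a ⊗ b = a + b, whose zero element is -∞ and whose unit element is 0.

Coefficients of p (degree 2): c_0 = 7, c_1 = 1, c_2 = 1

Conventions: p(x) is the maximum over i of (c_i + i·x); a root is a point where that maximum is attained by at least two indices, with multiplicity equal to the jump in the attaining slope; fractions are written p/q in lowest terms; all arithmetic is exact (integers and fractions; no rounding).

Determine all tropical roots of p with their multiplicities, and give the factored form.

hull edge (i=0, c=7) to (i=2, c=1): slope -3, span 2
Factored form: p(x) = 1 ⊗ (x ⊕ 3) ⊗ (x ⊕ 3)
Answer: roots = 3 (mult 2)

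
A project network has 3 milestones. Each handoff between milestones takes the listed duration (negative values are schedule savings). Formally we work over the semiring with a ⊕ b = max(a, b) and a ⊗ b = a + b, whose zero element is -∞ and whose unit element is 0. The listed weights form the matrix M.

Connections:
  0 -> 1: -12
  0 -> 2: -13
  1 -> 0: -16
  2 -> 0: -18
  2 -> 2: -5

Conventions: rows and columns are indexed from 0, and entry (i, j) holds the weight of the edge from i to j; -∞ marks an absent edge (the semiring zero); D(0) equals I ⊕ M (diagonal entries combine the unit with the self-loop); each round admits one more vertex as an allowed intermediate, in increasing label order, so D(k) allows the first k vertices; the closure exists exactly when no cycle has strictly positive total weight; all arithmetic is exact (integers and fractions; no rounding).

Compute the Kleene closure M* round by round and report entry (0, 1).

D(0):
  [0, -12, -13]
  [-16, 0, -∞]
  [-18, -∞, 0]
D(1):
  [0, -12, -13]
  [-16, 0, -29]
  [-18, -30, 0]
D(2):
  [0, -12, -13]
  [-16, 0, -29]
  [-18, -30, 0]
D(3):
  [0, -12, -13]
  [-16, 0, -29]
  [-18, -30, 0]
Answer: M*[0][1] = -12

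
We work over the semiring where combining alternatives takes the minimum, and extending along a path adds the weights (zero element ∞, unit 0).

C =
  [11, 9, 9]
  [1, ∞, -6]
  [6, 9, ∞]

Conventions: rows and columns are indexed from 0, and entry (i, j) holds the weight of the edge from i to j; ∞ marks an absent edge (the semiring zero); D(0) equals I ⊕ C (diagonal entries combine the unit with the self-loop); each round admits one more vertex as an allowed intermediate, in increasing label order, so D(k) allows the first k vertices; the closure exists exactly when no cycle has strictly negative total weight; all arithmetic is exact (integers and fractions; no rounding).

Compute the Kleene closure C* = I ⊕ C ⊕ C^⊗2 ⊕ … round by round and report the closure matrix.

D(0):
  [0, 9, 9]
  [1, 0, -6]
  [6, 9, 0]
D(1):
  [0, 9, 9]
  [1, 0, -6]
  [6, 9, 0]
D(2):
  [0, 9, 3]
  [1, 0, -6]
  [6, 9, 0]
D(3):
  [0, 9, 3]
  [0, 0, -6]
  [6, 9, 0]
Answer: C* = [[0, 9, 3], [0, 0, -6], [6, 9, 0]]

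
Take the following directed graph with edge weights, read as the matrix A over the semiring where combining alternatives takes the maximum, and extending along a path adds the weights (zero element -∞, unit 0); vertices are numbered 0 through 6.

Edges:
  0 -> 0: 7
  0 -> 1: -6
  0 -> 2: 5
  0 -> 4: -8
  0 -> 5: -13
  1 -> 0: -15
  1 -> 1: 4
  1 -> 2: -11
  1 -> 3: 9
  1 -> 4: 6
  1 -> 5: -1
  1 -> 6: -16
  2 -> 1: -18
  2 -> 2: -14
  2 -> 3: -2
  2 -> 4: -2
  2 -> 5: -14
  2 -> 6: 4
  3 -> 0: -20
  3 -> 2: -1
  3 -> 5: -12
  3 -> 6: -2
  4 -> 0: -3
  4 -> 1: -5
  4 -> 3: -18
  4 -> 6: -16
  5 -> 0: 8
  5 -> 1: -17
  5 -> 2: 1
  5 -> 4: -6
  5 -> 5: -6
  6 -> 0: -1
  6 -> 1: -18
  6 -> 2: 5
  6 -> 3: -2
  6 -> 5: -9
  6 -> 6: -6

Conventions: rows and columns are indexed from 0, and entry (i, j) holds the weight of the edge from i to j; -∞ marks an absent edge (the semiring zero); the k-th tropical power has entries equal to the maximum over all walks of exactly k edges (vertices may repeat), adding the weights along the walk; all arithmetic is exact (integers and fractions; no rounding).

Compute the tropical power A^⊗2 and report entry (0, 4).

A^⊗2:
  [14, 1, 12, 3, 3, -6, 9]
  [7, 8, 8, 13, 10, 3, 7]
  [3, -7, 9, 2, -12, -5, -2]
  [-3, -19, 3, -3, -3, -11, 3]
  [4, -1, 2, 4, 1, -6, -20]
  [15, 2, 13, -1, 0, -5, 5]
  [6, -7, 4, 3, 3, -9, 9]
Key observation: the optimum is the walk 0->2->4, with weight 5 + (-2) = 3.
Optimal value attained by: walk 0->2->4.
Answer: (A^⊗2)[0][4] = 3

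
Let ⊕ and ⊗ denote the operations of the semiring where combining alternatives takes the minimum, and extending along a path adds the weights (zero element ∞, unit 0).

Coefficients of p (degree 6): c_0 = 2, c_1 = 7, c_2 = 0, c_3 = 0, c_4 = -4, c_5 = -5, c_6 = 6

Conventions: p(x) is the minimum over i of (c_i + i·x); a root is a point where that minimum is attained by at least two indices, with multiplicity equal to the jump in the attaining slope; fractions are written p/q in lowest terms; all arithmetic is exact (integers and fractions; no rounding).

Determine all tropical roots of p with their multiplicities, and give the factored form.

hull edge (i=0, c=2) to (i=4, c=-4): slope -3/2, span 4
hull edge (i=4, c=-4) to (i=5, c=-5): slope -1, span 1
hull edge (i=5, c=-5) to (i=6, c=6): slope 11, span 1
Factored form: p(x) = 6 ⊗ (x ⊕ (-11)) ⊗ (x ⊕ 1) ⊗ (x ⊕ 3/2) ⊗ (x ⊕ 3/2) ⊗ (x ⊕ 3/2) ⊗ (x ⊕ 3/2)
Answer: roots = -11 (mult 1), 1 (mult 1), 3/2 (mult 4)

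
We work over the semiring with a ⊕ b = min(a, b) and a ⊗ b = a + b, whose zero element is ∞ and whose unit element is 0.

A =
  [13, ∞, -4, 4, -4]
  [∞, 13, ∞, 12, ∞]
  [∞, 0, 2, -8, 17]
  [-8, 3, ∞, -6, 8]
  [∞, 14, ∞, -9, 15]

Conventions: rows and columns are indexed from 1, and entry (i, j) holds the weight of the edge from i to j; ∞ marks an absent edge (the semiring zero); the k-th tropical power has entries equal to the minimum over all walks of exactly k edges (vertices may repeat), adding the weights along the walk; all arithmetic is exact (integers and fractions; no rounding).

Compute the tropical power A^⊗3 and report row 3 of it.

A^⊗2:
  [-4, -4, -2, -13, 9]
  [4, 15, ∞, 6, 20]
  [-16, -5, 4, -14, 0]
  [-14, -3, -12, -12, -12]
  [-17, -6, ∞, -15, -1]
A^⊗3:
  [-21, -10, -8, -19, -8]
  [-2, 9, 0, 0, 0]
  [-22, -11, -20, -20, -20]
  [-20, -12, -18, -21, -18]
  [-23, -12, -21, -21, -21]
Answer: row 3 of A^⊗3 = [-22, -11, -20, -20, -20]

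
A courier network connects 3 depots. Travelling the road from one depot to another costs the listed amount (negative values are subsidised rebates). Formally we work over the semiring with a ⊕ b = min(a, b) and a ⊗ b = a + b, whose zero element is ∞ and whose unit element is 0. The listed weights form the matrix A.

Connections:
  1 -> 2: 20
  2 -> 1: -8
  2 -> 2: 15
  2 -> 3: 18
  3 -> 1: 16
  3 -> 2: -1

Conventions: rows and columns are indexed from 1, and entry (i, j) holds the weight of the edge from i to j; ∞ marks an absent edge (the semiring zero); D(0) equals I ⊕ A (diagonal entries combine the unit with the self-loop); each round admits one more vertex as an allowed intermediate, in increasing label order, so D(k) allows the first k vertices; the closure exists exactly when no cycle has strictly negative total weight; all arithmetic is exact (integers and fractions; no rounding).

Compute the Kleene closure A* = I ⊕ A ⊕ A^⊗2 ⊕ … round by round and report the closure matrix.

D(0):
  [0, 20, ∞]
  [-8, 0, 18]
  [16, -1, 0]
D(1):
  [0, 20, ∞]
  [-8, 0, 18]
  [16, -1, 0]
D(2):
  [0, 20, 38]
  [-8, 0, 18]
  [-9, -1, 0]
D(3):
  [0, 20, 38]
  [-8, 0, 18]
  [-9, -1, 0]
Answer: A* = [[0, 20, 38], [-8, 0, 18], [-9, -1, 0]]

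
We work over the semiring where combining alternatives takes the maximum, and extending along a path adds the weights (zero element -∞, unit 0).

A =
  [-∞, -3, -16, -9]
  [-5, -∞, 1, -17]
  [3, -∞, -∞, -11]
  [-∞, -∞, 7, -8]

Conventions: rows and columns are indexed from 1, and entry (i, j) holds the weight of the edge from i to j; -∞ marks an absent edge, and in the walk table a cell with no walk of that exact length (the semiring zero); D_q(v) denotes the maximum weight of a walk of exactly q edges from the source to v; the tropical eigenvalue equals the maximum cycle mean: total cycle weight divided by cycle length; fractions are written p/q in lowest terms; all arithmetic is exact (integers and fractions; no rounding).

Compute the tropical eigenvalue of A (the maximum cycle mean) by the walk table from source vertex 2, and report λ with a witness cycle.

q=0: [-∞, 0, -∞, -∞]
q=1: [-5, -∞, 1, -17]
q=2: [4, -8, -10, -10]
q=3: [-7, 1, -3, -5]
q=4: [0, -10, 2, -13]
Optimal cycle mean attained by: cycle 1->2->3->1, total (-3) + 1 + 3, length 3.
Answer: λ = 1/3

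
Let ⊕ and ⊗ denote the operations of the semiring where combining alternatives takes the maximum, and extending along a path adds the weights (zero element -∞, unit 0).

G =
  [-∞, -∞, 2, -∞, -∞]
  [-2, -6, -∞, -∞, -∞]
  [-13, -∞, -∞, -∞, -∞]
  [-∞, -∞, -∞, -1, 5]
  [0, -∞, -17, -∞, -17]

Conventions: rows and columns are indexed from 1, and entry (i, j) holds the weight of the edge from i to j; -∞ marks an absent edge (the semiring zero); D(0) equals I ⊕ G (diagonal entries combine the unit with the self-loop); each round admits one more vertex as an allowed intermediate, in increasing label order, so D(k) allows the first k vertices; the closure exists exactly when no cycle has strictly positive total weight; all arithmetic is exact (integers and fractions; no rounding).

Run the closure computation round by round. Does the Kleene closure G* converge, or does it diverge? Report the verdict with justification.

D(0):
  [0, -∞, 2, -∞, -∞]
  [-2, 0, -∞, -∞, -∞]
  [-13, -∞, 0, -∞, -∞]
  [-∞, -∞, -∞, 0, 5]
  [0, -∞, -17, -∞, 0]
D(1):
  [0, -∞, 2, -∞, -∞]
  [-2, 0, 0, -∞, -∞]
  [-13, -∞, 0, -∞, -∞]
  [-∞, -∞, -∞, 0, 5]
  [0, -∞, 2, -∞, 0]
D(2):
  [0, -∞, 2, -∞, -∞]
  [-2, 0, 0, -∞, -∞]
  [-13, -∞, 0, -∞, -∞]
  [-∞, -∞, -∞, 0, 5]
  [0, -∞, 2, -∞, 0]
D(3):
  [0, -∞, 2, -∞, -∞]
  [-2, 0, 0, -∞, -∞]
  [-13, -∞, 0, -∞, -∞]
  [-∞, -∞, -∞, 0, 5]
  [0, -∞, 2, -∞, 0]
D(4):
  [0, -∞, 2, -∞, -∞]
  [-2, 0, 0, -∞, -∞]
  [-13, -∞, 0, -∞, -∞]
  [-∞, -∞, -∞, 0, 5]
  [0, -∞, 2, -∞, 0]
D(5):
  [0, -∞, 2, -∞, -∞]
  [-2, 0, 0, -∞, -∞]
  [-13, -∞, 0, -∞, -∞]
  [5, -∞, 7, 0, 5]
  [0, -∞, 2, -∞, 0]
Key observation: every diagonal entry stays at the unit through all rounds, so no improving cycle exists.
Answer: CONVERGES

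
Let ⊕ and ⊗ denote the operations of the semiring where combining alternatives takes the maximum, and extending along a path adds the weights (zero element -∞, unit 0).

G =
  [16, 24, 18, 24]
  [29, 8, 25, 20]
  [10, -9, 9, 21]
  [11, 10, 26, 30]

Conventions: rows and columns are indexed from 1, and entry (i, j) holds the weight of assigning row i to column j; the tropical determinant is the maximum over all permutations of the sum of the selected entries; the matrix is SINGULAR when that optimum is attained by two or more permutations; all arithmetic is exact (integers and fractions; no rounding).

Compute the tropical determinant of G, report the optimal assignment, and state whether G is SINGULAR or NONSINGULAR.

σ = (1, 2, 3, 4): 16 + 8 + 9 + 30 = 63
σ = (1, 2, 4, 3): 16 + 8 + 21 + 26 = 71
σ = (1, 3, 2, 4): 16 + 25 + (-9) + 30 = 62
σ = (1, 3, 4, 2): 16 + 25 + 21 + 10 = 72
σ = (1, 4, 2, 3): 16 + 20 + (-9) + 26 = 53
σ = (1, 4, 3, 2): 16 + 20 + 9 + 10 = 55
σ = (2, 1, 3, 4): 24 + 29 + 9 + 30 = 92
σ = (2, 1, 4, 3): 24 + 29 + 21 + 26 = 100
σ = (2, 3, 1, 4): 24 + 25 + 10 + 30 = 89
σ = (2, 3, 4, 1): 24 + 25 + 21 + 11 = 81
σ = (2, 4, 1, 3): 24 + 20 + 10 + 26 = 80
σ = (2, 4, 3, 1): 24 + 20 + 9 + 11 = 64
σ = (3, 1, 2, 4): 18 + 29 + (-9) + 30 = 68
σ = (3, 1, 4, 2): 18 + 29 + 21 + 10 = 78
σ = (3, 2, 1, 4): 18 + 8 + 10 + 30 = 66
σ = (3, 2, 4, 1): 18 + 8 + 21 + 11 = 58
σ = (3, 4, 1, 2): 18 + 20 + 10 + 10 = 58
σ = (3, 4, 2, 1): 18 + 20 + (-9) + 11 = 40
σ = (4, 1, 2, 3): 24 + 29 + (-9) + 26 = 70
σ = (4, 1, 3, 2): 24 + 29 + 9 + 10 = 72
σ = (4, 2, 1, 3): 24 + 8 + 10 + 26 = 68
σ = (4, 2, 3, 1): 24 + 8 + 9 + 11 = 52
σ = (4, 3, 1, 2): 24 + 25 + 10 + 10 = 69
σ = (4, 3, 2, 1): 24 + 25 + (-9) + 11 = 51
Optimal value attained by: σ = (2, 1, 4, 3).
Answer: det⊕(G) = 100; verdict: NONSINGULAR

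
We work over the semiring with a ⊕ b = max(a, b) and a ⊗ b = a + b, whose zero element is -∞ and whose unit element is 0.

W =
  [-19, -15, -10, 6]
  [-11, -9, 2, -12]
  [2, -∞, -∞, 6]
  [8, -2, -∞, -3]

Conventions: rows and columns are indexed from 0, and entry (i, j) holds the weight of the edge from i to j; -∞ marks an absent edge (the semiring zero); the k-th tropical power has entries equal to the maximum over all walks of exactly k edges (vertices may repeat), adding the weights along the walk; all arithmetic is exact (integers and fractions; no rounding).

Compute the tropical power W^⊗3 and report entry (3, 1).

W^⊗2:
  [14, 4, -13, 3]
  [4, -14, -7, 8]
  [14, 4, -8, 8]
  [5, -5, 0, 14]
W^⊗3:
  [11, 1, 6, 20]
  [16, 6, -6, 10]
  [16, 6, 6, 20]
  [22, 12, -3, 11]
Key observation: the optimum is the walk 3->0->3->1, with weight 8 + 6 + (-2) = 12.
Optimal value attained by: walk 3->0->3->1.
Answer: (W^⊗3)[3][1] = 12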